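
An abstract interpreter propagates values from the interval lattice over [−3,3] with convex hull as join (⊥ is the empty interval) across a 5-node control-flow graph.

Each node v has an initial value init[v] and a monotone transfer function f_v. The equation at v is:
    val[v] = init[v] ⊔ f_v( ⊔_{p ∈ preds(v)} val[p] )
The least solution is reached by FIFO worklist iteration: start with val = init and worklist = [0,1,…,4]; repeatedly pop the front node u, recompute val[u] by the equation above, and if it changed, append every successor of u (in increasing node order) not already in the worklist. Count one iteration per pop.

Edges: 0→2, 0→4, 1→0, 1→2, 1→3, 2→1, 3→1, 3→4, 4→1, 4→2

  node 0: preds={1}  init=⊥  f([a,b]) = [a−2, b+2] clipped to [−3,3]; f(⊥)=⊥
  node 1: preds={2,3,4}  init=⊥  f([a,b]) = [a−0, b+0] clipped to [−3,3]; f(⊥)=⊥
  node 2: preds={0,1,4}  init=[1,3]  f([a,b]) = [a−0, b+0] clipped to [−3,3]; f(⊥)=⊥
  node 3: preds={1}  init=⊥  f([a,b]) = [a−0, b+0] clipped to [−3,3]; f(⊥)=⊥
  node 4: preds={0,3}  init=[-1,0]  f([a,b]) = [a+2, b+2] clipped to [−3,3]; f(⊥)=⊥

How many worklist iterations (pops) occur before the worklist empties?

15

Iteration log — 15 steps:
  step 1. node 0  ⊔preds=⊥  new=⊥  stable
  step 2. node 1  ⊔preds=[-1,3]  new=[-1,3]  old=⊥  +wl: 0
  step 3. node 2  ⊔preds=[-1,3]  new=[-1,3]  old=[1,3]  +wl: 1
  step 4. node 3  ⊔preds=[-1,3]  new=[-1,3]  old=⊥  +wl: 
  step 5. node 4  ⊔preds=[-1,3]  new=[-1,3]  old=[-1,0]  +wl: 2
  step 6. node 0  ⊔preds=[-1,3]  new=[-3,3]  old=⊥  +wl: 4
  step 7. node 1  ⊔preds=[-1,3]  new=[-1,3]  stable
  step 8. node 2  ⊔preds=[-3,3]  new=[-3,3]  old=[-1,3]  +wl: 1
  step 9. node 4  ⊔preds=[-3,3]  new=[-1,3]  stable
  step 10. node 1  ⊔preds=[-3,3]  new=[-3,3]  old=[-1,3]  +wl: 0,2,3
  step 11. node 0  ⊔preds=[-3,3]  new=[-3,3]  stable
  step 12. node 2  ⊔preds=[-3,3]  new=[-3,3]  stable
  step 13. node 3  ⊔preds=[-3,3]  new=[-3,3]  old=[-1,3]  +wl: 1,4
  step 14. node 1  ⊔preds=[-3,3]  new=[-3,3]  stable
  step 15. node 4  ⊔preds=[-3,3]  new=[-1,3]  stable

Least fixpoint reached:
  node 0: [-3,3]
  node 1: [-3,3]
  node 2: [-3,3]
  node 3: [-3,3]
  node 4: [-1,3]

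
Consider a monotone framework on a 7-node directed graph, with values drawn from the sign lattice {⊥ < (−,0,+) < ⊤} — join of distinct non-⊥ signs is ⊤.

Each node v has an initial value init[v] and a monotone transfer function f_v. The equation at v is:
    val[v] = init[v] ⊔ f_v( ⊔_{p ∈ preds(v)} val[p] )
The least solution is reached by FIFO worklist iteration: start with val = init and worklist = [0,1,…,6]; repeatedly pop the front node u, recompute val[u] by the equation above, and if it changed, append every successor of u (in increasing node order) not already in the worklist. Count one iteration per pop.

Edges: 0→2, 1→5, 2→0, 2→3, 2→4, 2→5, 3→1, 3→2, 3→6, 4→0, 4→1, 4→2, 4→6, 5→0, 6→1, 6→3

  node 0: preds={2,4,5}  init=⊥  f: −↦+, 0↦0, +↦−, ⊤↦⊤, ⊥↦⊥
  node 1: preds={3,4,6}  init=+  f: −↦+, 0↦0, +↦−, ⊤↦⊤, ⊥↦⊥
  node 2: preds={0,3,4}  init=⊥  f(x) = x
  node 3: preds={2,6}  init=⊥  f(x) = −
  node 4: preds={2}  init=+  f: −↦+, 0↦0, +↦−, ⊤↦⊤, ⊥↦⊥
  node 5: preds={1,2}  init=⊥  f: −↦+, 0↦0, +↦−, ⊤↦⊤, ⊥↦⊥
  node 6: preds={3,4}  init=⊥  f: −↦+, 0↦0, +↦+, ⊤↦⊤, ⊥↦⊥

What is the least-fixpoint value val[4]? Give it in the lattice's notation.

Trace (11 dequeues):
  [1] u=0 | in + | out − | prev ⊥ | push {}
  [2] u=1 | in + | out ⊤ | prev + | push {}
  [3] u=2 | in ⊤ | out ⊤ | prev ⊥ | push {0}
  [4] u=3 | in ⊤ | out − | prev ⊥ | push {1,2}
  [5] u=4 | in ⊤ | out ⊤ | prev + | push {}
  [6] u=5 | in ⊤ | out ⊤ | prev ⊥ | push {}
  [7] u=6 | in ⊤ | out ⊤ | prev ⊥ | push {3}
  [8] u=0 | in ⊤ | out ⊤ | prev − | push {}
  [9] u=1 | in ⊤ | out ⊤ | ==
  [10] u=2 | in ⊤ | out ⊤ | ==
  [11] u=3 | in ⊤ | out − | ==

Converged values:
  [0] ⊤
  [1] ⊤
  [2] ⊤
  [3] −
  [4] ⊤
  [5] ⊤
  [6] ⊤

⊤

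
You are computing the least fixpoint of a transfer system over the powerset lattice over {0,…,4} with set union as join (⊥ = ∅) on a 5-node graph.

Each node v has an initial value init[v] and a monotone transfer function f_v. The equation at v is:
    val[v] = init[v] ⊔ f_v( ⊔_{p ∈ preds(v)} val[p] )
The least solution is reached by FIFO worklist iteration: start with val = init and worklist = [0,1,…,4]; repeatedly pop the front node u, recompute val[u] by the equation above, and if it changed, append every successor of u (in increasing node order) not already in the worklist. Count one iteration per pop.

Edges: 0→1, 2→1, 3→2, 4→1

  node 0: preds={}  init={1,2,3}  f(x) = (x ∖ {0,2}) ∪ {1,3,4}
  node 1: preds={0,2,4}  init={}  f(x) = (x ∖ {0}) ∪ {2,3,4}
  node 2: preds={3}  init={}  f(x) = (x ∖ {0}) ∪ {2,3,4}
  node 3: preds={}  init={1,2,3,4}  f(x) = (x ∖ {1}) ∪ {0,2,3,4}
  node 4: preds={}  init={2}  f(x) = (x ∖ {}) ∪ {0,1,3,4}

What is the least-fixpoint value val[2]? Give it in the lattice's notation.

{1,2,3,4}

Iteration log — 7 steps:
  step 1. node 0  ⊔preds={}  new={1,2,3,4}  old={1,2,3}  +wl: 
  step 2. node 1  ⊔preds={1,2,3,4}  new={1,2,3,4}  old={}  +wl: 
  step 3. node 2  ⊔preds={1,2,3,4}  new={1,2,3,4}  old={}  +wl: 1
  step 4. node 3  ⊔preds={}  new={0,1,2,3,4}  old={1,2,3,4}  +wl: 2
  step 5. node 4  ⊔preds={}  new={0,1,2,3,4}  old={2}  +wl: 
  step 6. node 1  ⊔preds={0,1,2,3,4}  new={1,2,3,4}  stable
  step 7. node 2  ⊔preds={0,1,2,3,4}  new={1,2,3,4}  stable

Least fixpoint reached:
  node 0: {1,2,3,4}
  node 1: {1,2,3,4}
  node 2: {1,2,3,4}
  node 3: {0,1,2,3,4}
  node 4: {0,1,2,3,4}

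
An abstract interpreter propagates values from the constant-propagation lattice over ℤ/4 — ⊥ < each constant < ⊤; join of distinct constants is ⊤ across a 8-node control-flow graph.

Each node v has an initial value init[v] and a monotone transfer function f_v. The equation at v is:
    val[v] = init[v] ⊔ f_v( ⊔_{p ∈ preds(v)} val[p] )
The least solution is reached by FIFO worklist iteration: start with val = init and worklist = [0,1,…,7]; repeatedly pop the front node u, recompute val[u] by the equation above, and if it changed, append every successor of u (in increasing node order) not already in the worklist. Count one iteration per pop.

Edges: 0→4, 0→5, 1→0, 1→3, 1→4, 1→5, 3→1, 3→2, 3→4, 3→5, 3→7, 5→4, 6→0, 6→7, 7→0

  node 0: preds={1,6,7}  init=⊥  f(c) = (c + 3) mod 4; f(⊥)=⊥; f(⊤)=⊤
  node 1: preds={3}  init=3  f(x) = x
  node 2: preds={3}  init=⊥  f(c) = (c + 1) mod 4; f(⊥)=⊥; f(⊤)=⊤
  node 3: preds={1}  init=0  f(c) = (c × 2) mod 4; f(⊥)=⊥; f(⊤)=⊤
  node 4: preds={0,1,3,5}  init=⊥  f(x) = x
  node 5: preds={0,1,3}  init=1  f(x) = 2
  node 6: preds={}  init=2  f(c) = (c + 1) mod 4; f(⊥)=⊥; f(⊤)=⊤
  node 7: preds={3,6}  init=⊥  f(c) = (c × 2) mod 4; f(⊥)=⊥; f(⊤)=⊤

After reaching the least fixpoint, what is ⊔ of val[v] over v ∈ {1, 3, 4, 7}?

⊤

Worklist (12 pops):
  #1 pop 0: in=⊤ → ⊤ (was ⊥); enqueue []
  #2 pop 1: in=0 → ⊤ (was 3); enqueue [0]
  #3 pop 2: in=0 → 1 (was ⊥); enqueue []
  #4 pop 3: in=⊤ → ⊤ (was 0); enqueue [1,2]
  #5 pop 4: in=⊤ → ⊤ (was ⊥); enqueue []
  #6 pop 5: in=⊤ → ⊤ (was 1); enqueue [4]
  #7 pop 6: in=⊥ → 2 (no change)
  #8 pop 7: in=⊤ → ⊤ (was ⊥); enqueue []
  #9 pop 0: in=⊤ → ⊤ (no change)
  #10 pop 1: in=⊤ → ⊤ (no change)
  #11 pop 2: in=⊤ → ⊤ (was 1); enqueue []
  #12 pop 4: in=⊤ → ⊤ (no change)

Fixpoint:
  val[0] = ⊤
  val[1] = ⊤
  val[2] = ⊤
  val[3] = ⊤
  val[4] = ⊤
  val[5] = ⊤
  val[6] = 2
  val[7] = ⊤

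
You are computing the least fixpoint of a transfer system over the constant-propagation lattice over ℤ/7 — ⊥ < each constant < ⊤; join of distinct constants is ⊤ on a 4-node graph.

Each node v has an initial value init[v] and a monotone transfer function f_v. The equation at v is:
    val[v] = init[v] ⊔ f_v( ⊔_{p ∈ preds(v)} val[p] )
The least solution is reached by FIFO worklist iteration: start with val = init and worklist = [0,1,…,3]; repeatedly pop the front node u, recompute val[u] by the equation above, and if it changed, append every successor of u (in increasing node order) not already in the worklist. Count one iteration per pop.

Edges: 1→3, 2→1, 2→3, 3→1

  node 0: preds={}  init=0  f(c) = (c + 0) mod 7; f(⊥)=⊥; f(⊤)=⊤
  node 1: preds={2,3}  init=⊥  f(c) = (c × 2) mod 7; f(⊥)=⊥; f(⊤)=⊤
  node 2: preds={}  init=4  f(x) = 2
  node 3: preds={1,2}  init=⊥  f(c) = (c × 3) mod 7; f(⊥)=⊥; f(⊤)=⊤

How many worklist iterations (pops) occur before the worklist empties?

Trace (6 dequeues):
  [1] u=0 | in ⊥ | out 0 | ==
  [2] u=1 | in 4 | out 1 | prev ⊥ | push {}
  [3] u=2 | in ⊥ | out ⊤ | prev 4 | push {1}
  [4] u=3 | in ⊤ | out ⊤ | prev ⊥ | push {}
  [5] u=1 | in ⊤ | out ⊤ | prev 1 | push {3}
  [6] u=3 | in ⊤ | out ⊤ | ==

Converged values:
  [0] 0
  [1] ⊤
  [2] ⊤
  [3] ⊤

6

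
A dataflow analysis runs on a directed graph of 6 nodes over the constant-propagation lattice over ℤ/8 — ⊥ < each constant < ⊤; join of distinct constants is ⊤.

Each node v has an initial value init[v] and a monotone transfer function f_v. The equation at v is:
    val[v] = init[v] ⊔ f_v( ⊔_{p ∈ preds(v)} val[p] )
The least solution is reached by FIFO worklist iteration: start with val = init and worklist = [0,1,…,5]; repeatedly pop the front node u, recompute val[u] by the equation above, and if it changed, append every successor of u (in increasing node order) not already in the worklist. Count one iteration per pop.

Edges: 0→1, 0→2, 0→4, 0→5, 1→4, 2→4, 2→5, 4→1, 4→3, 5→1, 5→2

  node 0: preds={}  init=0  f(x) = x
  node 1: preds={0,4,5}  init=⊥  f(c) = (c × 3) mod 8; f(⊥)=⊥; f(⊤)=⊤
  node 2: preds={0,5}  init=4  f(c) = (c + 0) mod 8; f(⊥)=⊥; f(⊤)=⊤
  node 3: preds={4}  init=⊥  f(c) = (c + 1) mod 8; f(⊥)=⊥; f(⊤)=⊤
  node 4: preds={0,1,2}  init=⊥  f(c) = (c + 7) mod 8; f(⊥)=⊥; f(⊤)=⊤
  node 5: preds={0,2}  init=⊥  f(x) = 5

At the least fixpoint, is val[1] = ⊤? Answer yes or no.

Worklist (10 pops):
  #1 pop 0: in=⊥ → 0 (no change)
  #2 pop 1: in=0 → 0 (was ⊥); enqueue []
  #3 pop 2: in=0 → ⊤ (was 4); enqueue []
  #4 pop 3: in=⊥ → ⊥ (no change)
  #5 pop 4: in=⊤ → ⊤ (was ⊥); enqueue [1,3]
  #6 pop 5: in=⊤ → 5 (was ⊥); enqueue [2]
  #7 pop 1: in=⊤ → ⊤ (was 0); enqueue [4]
  #8 pop 3: in=⊤ → ⊤ (was ⊥); enqueue []
  #9 pop 2: in=⊤ → ⊤ (no change)
  #10 pop 4: in=⊤ → ⊤ (no change)

Fixpoint:
  val[0] = 0
  val[1] = ⊤
  val[2] = ⊤
  val[3] = ⊤
  val[4] = ⊤
  val[5] = 5

yes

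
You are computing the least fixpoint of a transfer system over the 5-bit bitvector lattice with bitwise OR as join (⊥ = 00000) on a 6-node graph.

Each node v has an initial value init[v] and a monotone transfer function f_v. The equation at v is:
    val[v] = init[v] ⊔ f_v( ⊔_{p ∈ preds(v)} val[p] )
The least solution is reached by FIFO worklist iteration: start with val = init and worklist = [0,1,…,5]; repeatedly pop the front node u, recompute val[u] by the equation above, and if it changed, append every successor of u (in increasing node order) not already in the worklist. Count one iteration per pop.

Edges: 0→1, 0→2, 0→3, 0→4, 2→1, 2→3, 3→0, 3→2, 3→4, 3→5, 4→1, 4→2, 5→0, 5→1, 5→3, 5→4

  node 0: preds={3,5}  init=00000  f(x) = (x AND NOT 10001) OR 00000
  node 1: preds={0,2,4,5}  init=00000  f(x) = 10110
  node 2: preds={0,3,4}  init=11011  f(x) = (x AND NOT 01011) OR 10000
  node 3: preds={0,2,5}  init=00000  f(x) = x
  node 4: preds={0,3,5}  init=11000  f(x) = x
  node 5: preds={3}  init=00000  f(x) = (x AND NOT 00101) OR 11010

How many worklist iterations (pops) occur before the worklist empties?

11

Worklist (11 pops):
  #1 pop 0: in=00000 → 00000 (no change)
  #2 pop 1: in=11011 → 10110 (was 00000); enqueue []
  #3 pop 2: in=11000 → 11011 (no change)
  #4 pop 3: in=11011 → 11011 (was 00000); enqueue [0,2]
  #5 pop 4: in=11011 → 11011 (was 11000); enqueue [1]
  #6 pop 5: in=11011 → 11010 (was 00000); enqueue [3,4]
  #7 pop 0: in=11011 → 01010 (was 00000); enqueue []
  #8 pop 2: in=11011 → 11011 (no change)
  #9 pop 1: in=11011 → 10110 (no change)
  #10 pop 3: in=11011 → 11011 (no change)
  #11 pop 4: in=11011 → 11011 (no change)

Fixpoint:
  val[0] = 01010
  val[1] = 10110
  val[2] = 11011
  val[3] = 11011
  val[4] = 11011
  val[5] = 11010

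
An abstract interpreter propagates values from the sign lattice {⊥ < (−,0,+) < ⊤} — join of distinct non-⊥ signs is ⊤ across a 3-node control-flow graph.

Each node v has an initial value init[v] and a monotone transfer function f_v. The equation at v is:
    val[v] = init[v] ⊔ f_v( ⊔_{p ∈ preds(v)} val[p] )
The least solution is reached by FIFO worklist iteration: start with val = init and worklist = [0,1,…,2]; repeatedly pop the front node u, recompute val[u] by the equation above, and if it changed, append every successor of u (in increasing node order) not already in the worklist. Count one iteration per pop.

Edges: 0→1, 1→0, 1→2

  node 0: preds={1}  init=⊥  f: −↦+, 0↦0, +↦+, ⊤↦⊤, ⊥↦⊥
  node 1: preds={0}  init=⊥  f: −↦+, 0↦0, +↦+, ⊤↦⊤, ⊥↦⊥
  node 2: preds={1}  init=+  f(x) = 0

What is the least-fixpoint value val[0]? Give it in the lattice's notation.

Worklist (3 pops):
  #1 pop 0: in=⊥ → ⊥ (no change)
  #2 pop 1: in=⊥ → ⊥ (no change)
  #3 pop 2: in=⊥ → ⊤ (was +); enqueue []

Fixpoint:
  val[0] = ⊥
  val[1] = ⊥
  val[2] = ⊤

⊥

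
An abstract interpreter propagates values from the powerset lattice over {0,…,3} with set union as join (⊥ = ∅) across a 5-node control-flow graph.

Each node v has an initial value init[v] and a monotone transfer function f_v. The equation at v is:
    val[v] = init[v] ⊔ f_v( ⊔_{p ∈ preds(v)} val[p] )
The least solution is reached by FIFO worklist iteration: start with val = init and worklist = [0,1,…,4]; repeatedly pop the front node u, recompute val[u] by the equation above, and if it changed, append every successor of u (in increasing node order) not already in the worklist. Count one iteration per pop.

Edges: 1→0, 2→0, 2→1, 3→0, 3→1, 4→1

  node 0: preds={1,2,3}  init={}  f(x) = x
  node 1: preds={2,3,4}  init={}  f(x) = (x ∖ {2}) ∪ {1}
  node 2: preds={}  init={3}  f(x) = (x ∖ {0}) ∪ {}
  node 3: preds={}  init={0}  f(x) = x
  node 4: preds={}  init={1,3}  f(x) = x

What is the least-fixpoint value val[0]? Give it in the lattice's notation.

Iteration log — 6 steps:
  step 1. node 0  ⊔preds={0,3}  new={0,3}  old={}  +wl: 
  step 2. node 1  ⊔preds={0,1,3}  new={0,1,3}  old={}  +wl: 0
  step 3. node 2  ⊔preds={}  new={3}  stable
  step 4. node 3  ⊔preds={}  new={0}  stable
  step 5. node 4  ⊔preds={}  new={1,3}  stable
  step 6. node 0  ⊔preds={0,1,3}  new={0,1,3}  old={0,3}  +wl: 

Least fixpoint reached:
  node 0: {0,1,3}
  node 1: {0,1,3}
  node 2: {3}
  node 3: {0}
  node 4: {1,3}

{0,1,3}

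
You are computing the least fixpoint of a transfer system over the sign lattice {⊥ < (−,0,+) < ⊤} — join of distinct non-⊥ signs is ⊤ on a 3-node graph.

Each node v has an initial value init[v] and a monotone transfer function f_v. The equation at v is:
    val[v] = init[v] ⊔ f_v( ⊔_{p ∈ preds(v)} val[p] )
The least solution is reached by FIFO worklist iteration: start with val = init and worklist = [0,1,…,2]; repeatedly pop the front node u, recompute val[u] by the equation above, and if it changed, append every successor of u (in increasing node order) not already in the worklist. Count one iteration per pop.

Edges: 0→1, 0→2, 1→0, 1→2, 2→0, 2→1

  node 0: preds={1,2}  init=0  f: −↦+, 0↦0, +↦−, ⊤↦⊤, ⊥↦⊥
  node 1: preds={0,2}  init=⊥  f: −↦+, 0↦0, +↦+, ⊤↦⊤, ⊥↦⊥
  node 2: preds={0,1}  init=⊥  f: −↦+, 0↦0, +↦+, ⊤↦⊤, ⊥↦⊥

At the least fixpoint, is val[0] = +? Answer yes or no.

no

Trace (5 dequeues):
  [1] u=0 | in ⊥ | out 0 | ==
  [2] u=1 | in 0 | out 0 | prev ⊥ | push {0}
  [3] u=2 | in 0 | out 0 | prev ⊥ | push {1}
  [4] u=0 | in 0 | out 0 | ==
  [5] u=1 | in 0 | out 0 | ==

Converged values:
  [0] 0
  [1] 0
  [2] 0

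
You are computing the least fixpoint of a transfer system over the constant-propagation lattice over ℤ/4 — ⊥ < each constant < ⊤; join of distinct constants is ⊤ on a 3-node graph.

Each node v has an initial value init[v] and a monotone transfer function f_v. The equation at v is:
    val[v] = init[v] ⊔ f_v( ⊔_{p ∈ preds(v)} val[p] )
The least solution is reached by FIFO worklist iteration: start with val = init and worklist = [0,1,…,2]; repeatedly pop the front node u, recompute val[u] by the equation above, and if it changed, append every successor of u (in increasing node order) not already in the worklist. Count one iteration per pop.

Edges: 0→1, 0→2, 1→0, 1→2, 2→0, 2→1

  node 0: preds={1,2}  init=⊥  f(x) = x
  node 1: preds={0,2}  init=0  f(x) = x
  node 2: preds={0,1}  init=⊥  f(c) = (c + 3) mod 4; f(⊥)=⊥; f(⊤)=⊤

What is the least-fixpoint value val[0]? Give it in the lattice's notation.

Trace (8 dequeues):
  [1] u=0 | in 0 | out 0 | prev ⊥ | push {}
  [2] u=1 | in 0 | out 0 | ==
  [3] u=2 | in 0 | out 3 | prev ⊥ | push {0,1}
  [4] u=0 | in ⊤ | out ⊤ | prev 0 | push {2}
  [5] u=1 | in ⊤ | out ⊤ | prev 0 | push {0}
  [6] u=2 | in ⊤ | out ⊤ | prev 3 | push {1}
  [7] u=0 | in ⊤ | out ⊤ | ==
  [8] u=1 | in ⊤ | out ⊤ | ==

Converged values:
  [0] ⊤
  [1] ⊤
  [2] ⊤

⊤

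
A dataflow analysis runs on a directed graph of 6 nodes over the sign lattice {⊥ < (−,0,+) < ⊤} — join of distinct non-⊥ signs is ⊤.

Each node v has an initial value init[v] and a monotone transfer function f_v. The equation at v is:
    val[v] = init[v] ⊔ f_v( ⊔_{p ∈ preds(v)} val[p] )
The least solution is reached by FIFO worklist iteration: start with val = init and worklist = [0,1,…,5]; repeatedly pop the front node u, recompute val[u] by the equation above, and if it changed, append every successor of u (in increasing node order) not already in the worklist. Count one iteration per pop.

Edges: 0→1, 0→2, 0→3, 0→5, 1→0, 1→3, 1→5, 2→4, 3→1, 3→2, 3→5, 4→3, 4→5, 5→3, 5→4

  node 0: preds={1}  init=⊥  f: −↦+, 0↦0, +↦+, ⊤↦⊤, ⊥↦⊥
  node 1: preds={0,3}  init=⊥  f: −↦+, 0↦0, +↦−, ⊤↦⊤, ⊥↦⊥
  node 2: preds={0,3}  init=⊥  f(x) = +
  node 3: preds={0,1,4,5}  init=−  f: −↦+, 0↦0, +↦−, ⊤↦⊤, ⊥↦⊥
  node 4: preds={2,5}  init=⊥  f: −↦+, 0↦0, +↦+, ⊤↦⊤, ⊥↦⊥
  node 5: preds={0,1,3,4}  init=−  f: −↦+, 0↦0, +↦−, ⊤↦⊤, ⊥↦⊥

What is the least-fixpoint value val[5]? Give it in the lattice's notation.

⊤

Worklist (17 pops):
  #1 pop 0: in=⊥ → ⊥ (no change)
  #2 pop 1: in=− → + (was ⊥); enqueue [0]
  #3 pop 2: in=− → + (was ⊥); enqueue []
  #4 pop 3: in=⊤ → ⊤ (was −); enqueue [1,2]
  #5 pop 4: in=⊤ → ⊤ (was ⊥); enqueue [3]
  #6 pop 5: in=⊤ → ⊤ (was −); enqueue [4]
  #7 pop 0: in=+ → + (was ⊥); enqueue [5]
  #8 pop 1: in=⊤ → ⊤ (was +); enqueue [0]
  #9 pop 2: in=⊤ → + (no change)
  #10 pop 3: in=⊤ → ⊤ (no change)
  #11 pop 4: in=⊤ → ⊤ (no change)
  #12 pop 5: in=⊤ → ⊤ (no change)
  #13 pop 0: in=⊤ → ⊤ (was +); enqueue [1,2,3,5]
  #14 pop 1: in=⊤ → ⊤ (no change)
  #15 pop 2: in=⊤ → + (no change)
  #16 pop 3: in=⊤ → ⊤ (no change)
  #17 pop 5: in=⊤ → ⊤ (no change)

Fixpoint:
  val[0] = ⊤
  val[1] = ⊤
  val[2] = +
  val[3] = ⊤
  val[4] = ⊤
  val[5] = ⊤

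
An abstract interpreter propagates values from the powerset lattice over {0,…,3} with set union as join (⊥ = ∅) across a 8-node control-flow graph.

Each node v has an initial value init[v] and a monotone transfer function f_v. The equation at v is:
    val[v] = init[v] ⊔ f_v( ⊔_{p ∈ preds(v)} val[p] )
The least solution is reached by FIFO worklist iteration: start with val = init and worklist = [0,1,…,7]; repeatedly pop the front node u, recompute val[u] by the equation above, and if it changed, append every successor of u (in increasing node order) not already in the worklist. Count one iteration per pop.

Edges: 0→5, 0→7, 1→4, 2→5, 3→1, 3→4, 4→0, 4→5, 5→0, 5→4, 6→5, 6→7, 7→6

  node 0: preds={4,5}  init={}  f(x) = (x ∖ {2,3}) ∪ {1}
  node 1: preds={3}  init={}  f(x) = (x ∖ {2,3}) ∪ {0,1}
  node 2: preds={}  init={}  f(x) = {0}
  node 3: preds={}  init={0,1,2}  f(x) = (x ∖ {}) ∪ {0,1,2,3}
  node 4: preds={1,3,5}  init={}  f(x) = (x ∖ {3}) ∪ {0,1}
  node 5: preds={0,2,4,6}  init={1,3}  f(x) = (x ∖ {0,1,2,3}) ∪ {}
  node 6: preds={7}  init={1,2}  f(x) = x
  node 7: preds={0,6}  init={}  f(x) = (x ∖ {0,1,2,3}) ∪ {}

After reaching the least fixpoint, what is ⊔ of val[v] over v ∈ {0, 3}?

Worklist (12 pops):
  #1 pop 0: in={1,3} → {1} (was {}); enqueue []
  #2 pop 1: in={0,1,2} → {0,1} (was {}); enqueue []
  #3 pop 2: in={} → {0} (was {}); enqueue []
  #4 pop 3: in={} → {0,1,2,3} (was {0,1,2}); enqueue [1]
  #5 pop 4: in={0,1,2,3} → {0,1,2} (was {}); enqueue [0]
  #6 pop 5: in={0,1,2} → {1,3} (no change)
  #7 pop 6: in={} → {1,2} (no change)
  #8 pop 7: in={1,2} → {} (no change)
  #9 pop 1: in={0,1,2,3} → {0,1} (no change)
  #10 pop 0: in={0,1,2,3} → {0,1} (was {1}); enqueue [5,7]
  #11 pop 5: in={0,1,2} → {1,3} (no change)
  #12 pop 7: in={0,1,2} → {} (no change)

Fixpoint:
  val[0] = {0,1}
  val[1] = {0,1}
  val[2] = {0}
  val[3] = {0,1,2,3}
  val[4] = {0,1,2}
  val[5] = {1,3}
  val[6] = {1,2}
  val[7] = {}

{0,1,2,3}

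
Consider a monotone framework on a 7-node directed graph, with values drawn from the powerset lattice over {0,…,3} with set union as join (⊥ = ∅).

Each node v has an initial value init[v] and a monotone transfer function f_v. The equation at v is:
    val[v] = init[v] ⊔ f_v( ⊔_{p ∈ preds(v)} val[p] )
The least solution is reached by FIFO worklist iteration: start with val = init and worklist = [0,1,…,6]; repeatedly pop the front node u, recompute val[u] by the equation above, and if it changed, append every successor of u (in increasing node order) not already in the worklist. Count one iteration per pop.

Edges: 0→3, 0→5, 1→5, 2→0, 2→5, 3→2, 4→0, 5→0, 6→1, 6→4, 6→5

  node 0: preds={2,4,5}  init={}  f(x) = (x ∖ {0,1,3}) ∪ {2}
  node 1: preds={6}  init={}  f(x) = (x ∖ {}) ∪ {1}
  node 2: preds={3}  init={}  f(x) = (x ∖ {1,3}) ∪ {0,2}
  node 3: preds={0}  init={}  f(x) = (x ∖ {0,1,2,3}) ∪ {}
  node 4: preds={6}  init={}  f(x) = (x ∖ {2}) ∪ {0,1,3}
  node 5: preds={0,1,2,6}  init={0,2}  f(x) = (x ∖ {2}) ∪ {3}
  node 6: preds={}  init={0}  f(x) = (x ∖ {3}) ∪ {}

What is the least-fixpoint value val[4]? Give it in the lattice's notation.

{0,1,3}

Trace (8 dequeues):
  [1] u=0 | in {0,2} | out {2} | prev {} | push {}
  [2] u=1 | in {0} | out {0,1} | prev {} | push {}
  [3] u=2 | in {} | out {0,2} | prev {} | push {0}
  [4] u=3 | in {2} | out {} | ==
  [5] u=4 | in {0} | out {0,1,3} | prev {} | push {}
  [6] u=5 | in {0,1,2} | out {0,1,2,3} | prev {0,2} | push {}
  [7] u=6 | in {} | out {0} | ==
  [8] u=0 | in {0,1,2,3} | out {2} | ==

Converged values:
  [0] {2}
  [1] {0,1}
  [2] {0,2}
  [3] {}
  [4] {0,1,3}
  [5] {0,1,2,3}
  [6] {0}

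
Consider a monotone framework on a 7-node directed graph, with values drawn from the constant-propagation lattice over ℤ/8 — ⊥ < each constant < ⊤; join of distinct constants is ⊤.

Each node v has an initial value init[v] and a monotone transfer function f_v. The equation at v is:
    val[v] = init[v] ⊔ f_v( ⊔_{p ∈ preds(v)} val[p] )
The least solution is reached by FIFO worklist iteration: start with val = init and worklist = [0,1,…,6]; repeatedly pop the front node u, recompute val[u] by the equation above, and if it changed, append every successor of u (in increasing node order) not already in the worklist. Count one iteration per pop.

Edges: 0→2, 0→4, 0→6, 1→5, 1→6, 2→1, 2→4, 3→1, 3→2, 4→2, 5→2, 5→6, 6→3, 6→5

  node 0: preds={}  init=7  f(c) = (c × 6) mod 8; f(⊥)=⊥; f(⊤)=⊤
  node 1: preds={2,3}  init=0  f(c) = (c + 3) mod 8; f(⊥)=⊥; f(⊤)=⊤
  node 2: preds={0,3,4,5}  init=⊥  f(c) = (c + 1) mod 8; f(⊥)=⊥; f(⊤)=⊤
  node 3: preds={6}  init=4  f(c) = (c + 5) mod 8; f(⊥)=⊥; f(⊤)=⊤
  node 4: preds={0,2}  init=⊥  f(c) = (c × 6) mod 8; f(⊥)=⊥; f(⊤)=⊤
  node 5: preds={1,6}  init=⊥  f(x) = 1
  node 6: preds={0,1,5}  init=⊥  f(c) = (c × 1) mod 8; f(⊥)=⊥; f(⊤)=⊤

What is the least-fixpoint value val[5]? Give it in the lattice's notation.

Worklist (13 pops):
  #1 pop 0: in=⊥ → 7 (no change)
  #2 pop 1: in=4 → ⊤ (was 0); enqueue []
  #3 pop 2: in=⊤ → ⊤ (was ⊥); enqueue [1]
  #4 pop 3: in=⊥ → 4 (no change)
  #5 pop 4: in=⊤ → ⊤ (was ⊥); enqueue [2]
  #6 pop 5: in=⊤ → 1 (was ⊥); enqueue []
  #7 pop 6: in=⊤ → ⊤ (was ⊥); enqueue [3,5]
  #8 pop 1: in=⊤ → ⊤ (no change)
  #9 pop 2: in=⊤ → ⊤ (no change)
  #10 pop 3: in=⊤ → ⊤ (was 4); enqueue [1,2]
  #11 pop 5: in=⊤ → 1 (no change)
  #12 pop 1: in=⊤ → ⊤ (no change)
  #13 pop 2: in=⊤ → ⊤ (no change)

Fixpoint:
  val[0] = 7
  val[1] = ⊤
  val[2] = ⊤
  val[3] = ⊤
  val[4] = ⊤
  val[5] = 1
  val[6] = ⊤

1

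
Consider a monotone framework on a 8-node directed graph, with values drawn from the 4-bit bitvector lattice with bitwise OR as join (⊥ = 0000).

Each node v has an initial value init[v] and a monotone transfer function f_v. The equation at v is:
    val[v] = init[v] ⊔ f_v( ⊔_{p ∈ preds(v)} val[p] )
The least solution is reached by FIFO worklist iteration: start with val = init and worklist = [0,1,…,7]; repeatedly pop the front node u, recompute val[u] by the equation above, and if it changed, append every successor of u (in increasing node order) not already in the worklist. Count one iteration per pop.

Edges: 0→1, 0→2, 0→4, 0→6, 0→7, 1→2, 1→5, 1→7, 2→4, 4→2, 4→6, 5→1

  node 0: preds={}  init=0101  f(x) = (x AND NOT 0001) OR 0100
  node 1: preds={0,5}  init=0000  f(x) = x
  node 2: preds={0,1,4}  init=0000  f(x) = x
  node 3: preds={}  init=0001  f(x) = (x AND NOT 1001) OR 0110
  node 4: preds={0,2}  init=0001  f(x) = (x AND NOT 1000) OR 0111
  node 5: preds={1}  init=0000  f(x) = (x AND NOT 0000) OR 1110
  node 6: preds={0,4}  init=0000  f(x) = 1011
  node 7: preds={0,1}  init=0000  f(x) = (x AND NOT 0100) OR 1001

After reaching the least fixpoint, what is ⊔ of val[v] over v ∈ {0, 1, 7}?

1111

Worklist (15 pops):
  #1 pop 0: in=0000 → 0101 (no change)
  #2 pop 1: in=0101 → 0101 (was 0000); enqueue []
  #3 pop 2: in=0101 → 0101 (was 0000); enqueue []
  #4 pop 3: in=0000 → 0111 (was 0001); enqueue []
  #5 pop 4: in=0101 → 0111 (was 0001); enqueue [2]
  #6 pop 5: in=0101 → 1111 (was 0000); enqueue [1]
  #7 pop 6: in=0111 → 1011 (was 0000); enqueue []
  #8 pop 7: in=0101 → 1001 (was 0000); enqueue []
  #9 pop 2: in=0111 → 0111 (was 0101); enqueue [4]
  #10 pop 1: in=1111 → 1111 (was 0101); enqueue [2,5,7]
  #11 pop 4: in=0111 → 0111 (no change)
  #12 pop 2: in=1111 → 1111 (was 0111); enqueue [4]
  #13 pop 5: in=1111 → 1111 (no change)
  #14 pop 7: in=1111 → 1011 (was 1001); enqueue []
  #15 pop 4: in=1111 → 0111 (no change)

Fixpoint:
  val[0] = 0101
  val[1] = 1111
  val[2] = 1111
  val[3] = 0111
  val[4] = 0111
  val[5] = 1111
  val[6] = 1011
  val[7] = 1011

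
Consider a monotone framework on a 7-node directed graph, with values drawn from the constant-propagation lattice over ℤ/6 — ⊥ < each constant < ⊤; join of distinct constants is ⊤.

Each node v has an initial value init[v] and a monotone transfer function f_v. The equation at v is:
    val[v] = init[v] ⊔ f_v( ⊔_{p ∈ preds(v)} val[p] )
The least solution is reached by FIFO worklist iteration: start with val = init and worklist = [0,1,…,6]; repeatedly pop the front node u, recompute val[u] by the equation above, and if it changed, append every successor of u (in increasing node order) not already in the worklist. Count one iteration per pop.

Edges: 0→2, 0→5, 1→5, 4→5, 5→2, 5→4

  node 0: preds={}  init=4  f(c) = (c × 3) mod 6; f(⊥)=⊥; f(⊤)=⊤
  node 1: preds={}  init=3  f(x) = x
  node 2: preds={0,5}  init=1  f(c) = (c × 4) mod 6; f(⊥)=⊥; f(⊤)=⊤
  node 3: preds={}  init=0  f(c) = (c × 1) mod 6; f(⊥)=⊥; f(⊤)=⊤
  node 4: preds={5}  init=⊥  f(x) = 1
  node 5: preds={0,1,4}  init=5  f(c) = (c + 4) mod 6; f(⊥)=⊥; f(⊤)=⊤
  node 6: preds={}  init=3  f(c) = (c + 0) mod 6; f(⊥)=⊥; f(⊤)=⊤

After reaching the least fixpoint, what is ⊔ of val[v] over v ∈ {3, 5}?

Iteration log — 9 steps:
  step 1. node 0  ⊔preds=⊥  new=4  stable
  step 2. node 1  ⊔preds=⊥  new=3  stable
  step 3. node 2  ⊔preds=⊤  new=⊤  old=1  +wl: 
  step 4. node 3  ⊔preds=⊥  new=0  stable
  step 5. node 4  ⊔preds=5  new=1  old=⊥  +wl: 
  step 6. node 5  ⊔preds=⊤  new=⊤  old=5  +wl: 2,4
  step 7. node 6  ⊔preds=⊥  new=3  stable
  step 8. node 2  ⊔preds=⊤  new=⊤  stable
  step 9. node 4  ⊔preds=⊤  new=1  stable

Least fixpoint reached:
  node 0: 4
  node 1: 3
  node 2: ⊤
  node 3: 0
  node 4: 1
  node 5: ⊤
  node 6: 3

⊤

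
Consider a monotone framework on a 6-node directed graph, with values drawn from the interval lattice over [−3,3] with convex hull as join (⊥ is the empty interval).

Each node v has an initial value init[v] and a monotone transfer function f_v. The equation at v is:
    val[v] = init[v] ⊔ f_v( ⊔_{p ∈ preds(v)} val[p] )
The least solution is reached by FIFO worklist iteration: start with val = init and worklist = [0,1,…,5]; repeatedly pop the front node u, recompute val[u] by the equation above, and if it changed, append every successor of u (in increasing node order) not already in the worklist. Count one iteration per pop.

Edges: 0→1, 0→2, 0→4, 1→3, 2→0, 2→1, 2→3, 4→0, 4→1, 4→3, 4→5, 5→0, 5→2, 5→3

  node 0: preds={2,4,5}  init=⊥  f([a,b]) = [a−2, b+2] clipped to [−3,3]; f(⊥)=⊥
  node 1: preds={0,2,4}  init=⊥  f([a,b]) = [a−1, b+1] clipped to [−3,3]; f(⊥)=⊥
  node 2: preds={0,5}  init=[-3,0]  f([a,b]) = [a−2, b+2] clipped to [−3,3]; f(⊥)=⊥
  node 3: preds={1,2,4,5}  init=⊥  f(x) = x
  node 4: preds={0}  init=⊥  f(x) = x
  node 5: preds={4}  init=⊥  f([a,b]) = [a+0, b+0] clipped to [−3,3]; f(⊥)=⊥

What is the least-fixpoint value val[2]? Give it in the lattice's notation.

Trace (18 dequeues):
  [1] u=0 | in [-3,0] | out [-3,2] | prev ⊥ | push {}
  [2] u=1 | in [-3,2] | out [-3,3] | prev ⊥ | push {}
  [3] u=2 | in [-3,2] | out [-3,3] | prev [-3,0] | push {0,1}
  [4] u=3 | in [-3,3] | out [-3,3] | prev ⊥ | push {}
  [5] u=4 | in [-3,2] | out [-3,2] | prev ⊥ | push {3}
  [6] u=5 | in [-3,2] | out [-3,2] | prev ⊥ | push {2}
  [7] u=0 | in [-3,3] | out [-3,3] | prev [-3,2] | push {4}
  [8] u=1 | in [-3,3] | out [-3,3] | ==
  [9] u=3 | in [-3,3] | out [-3,3] | ==
  [10] u=2 | in [-3,3] | out [-3,3] | ==
  [11] u=4 | in [-3,3] | out [-3,3] | prev [-3,2] | push {0,1,3,5}
  [12] u=0 | in [-3,3] | out [-3,3] | ==
  [13] u=1 | in [-3,3] | out [-3,3] | ==
  [14] u=3 | in [-3,3] | out [-3,3] | ==
  [15] u=5 | in [-3,3] | out [-3,3] | prev [-3,2] | push {0,2,3}
  [16] u=0 | in [-3,3] | out [-3,3] | ==
  [17] u=2 | in [-3,3] | out [-3,3] | ==
  [18] u=3 | in [-3,3] | out [-3,3] | ==

Converged values:
  [0] [-3,3]
  [1] [-3,3]
  [2] [-3,3]
  [3] [-3,3]
  [4] [-3,3]
  [5] [-3,3]

[-3,3]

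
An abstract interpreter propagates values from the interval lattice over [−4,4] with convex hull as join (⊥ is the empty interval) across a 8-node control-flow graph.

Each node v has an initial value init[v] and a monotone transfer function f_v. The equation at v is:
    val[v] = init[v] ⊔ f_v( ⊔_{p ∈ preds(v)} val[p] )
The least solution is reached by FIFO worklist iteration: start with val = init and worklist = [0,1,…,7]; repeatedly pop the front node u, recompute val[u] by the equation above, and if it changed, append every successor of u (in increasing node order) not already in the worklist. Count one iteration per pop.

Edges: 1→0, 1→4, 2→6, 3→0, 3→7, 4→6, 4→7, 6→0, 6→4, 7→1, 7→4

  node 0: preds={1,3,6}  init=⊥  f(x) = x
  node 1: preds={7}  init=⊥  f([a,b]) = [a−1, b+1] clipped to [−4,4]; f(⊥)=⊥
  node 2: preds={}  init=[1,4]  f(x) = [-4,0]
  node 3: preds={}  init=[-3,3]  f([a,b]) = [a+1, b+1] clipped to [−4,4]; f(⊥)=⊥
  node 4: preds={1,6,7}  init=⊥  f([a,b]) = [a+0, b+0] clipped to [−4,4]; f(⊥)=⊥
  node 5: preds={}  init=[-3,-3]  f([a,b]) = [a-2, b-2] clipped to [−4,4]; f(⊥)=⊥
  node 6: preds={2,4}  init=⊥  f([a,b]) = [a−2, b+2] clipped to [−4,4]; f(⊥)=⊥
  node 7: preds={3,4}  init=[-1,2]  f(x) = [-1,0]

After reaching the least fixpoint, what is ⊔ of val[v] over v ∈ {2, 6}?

[-4,4]

Worklist (12 pops):
  #1 pop 0: in=[-3,3] → [-3,3] (was ⊥); enqueue []
  #2 pop 1: in=[-1,2] → [-2,3] (was ⊥); enqueue [0]
  #3 pop 2: in=⊥ → [-4,4] (was [1,4]); enqueue []
  #4 pop 3: in=⊥ → [-3,3] (no change)
  #5 pop 4: in=[-2,3] → [-2,3] (was ⊥); enqueue []
  #6 pop 5: in=⊥ → [-3,-3] (no change)
  #7 pop 6: in=[-4,4] → [-4,4] (was ⊥); enqueue [4]
  #8 pop 7: in=[-3,3] → [-1,2] (no change)
  #9 pop 0: in=[-4,4] → [-4,4] (was [-3,3]); enqueue []
  #10 pop 4: in=[-4,4] → [-4,4] (was [-2,3]); enqueue [6,7]
  #11 pop 6: in=[-4,4] → [-4,4] (no change)
  #12 pop 7: in=[-4,4] → [-1,2] (no change)

Fixpoint:
  val[0] = [-4,4]
  val[1] = [-2,3]
  val[2] = [-4,4]
  val[3] = [-3,3]
  val[4] = [-4,4]
  val[5] = [-3,-3]
  val[6] = [-4,4]
  val[7] = [-1,2]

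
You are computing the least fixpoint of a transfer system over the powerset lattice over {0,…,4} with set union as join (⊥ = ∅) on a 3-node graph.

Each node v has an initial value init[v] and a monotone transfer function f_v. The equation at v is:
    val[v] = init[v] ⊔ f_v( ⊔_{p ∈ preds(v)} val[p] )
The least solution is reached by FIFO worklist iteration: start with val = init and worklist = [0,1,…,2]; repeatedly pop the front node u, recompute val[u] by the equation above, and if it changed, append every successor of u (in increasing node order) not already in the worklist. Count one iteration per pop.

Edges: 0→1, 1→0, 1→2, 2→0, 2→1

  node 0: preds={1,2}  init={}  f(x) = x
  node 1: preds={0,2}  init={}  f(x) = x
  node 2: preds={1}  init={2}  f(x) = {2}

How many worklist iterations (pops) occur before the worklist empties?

Iteration log — 4 steps:
  step 1. node 0  ⊔preds={2}  new={2}  old={}  +wl: 
  step 2. node 1  ⊔preds={2}  new={2}  old={}  +wl: 0
  step 3. node 2  ⊔preds={2}  new={2}  stable
  step 4. node 0  ⊔preds={2}  new={2}  stable

Least fixpoint reached:
  node 0: {2}
  node 1: {2}
  node 2: {2}

4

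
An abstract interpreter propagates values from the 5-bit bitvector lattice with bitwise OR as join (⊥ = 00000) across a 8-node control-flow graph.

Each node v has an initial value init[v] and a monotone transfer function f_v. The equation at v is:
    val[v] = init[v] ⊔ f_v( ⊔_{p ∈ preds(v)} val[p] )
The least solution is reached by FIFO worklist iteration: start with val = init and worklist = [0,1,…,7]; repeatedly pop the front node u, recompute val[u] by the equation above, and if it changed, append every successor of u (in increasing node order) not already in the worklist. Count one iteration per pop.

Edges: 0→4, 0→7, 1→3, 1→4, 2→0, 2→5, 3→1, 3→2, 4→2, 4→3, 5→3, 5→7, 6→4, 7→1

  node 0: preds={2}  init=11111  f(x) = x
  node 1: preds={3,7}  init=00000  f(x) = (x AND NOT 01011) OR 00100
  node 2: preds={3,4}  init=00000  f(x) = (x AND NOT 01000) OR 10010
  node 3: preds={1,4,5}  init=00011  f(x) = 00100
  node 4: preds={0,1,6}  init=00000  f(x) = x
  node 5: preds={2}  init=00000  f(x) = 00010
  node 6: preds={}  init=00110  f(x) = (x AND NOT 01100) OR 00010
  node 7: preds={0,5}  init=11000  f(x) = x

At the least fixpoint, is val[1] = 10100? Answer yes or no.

yes

Iteration log — 14 steps:
  step 1. node 0  ⊔preds=00000  new=11111  stable
  step 2. node 1  ⊔preds=11011  new=10100  old=00000  +wl: 
  step 3. node 2  ⊔preds=00011  new=10011  old=00000  +wl: 0
  step 4. node 3  ⊔preds=10100  new=00111  old=00011  +wl: 1,2
  step 5. node 4  ⊔preds=11111  new=11111  old=00000  +wl: 3
  step 6. node 5  ⊔preds=10011  new=00010  old=00000  +wl: 
  step 7. node 6  ⊔preds=00000  new=00110  stable
  step 8. node 7  ⊔preds=11111  new=11111  old=11000  +wl: 
  step 9. node 0  ⊔preds=10011  new=11111  stable
  step 10. node 1  ⊔preds=11111  new=10100  stable
  step 11. node 2  ⊔preds=11111  new=10111  old=10011  +wl: 0,5
  step 12. node 3  ⊔preds=11111  new=00111  stable
  step 13. node 0  ⊔preds=10111  new=11111  stable
  step 14. node 5  ⊔preds=10111  new=00010  stable

Least fixpoint reached:
  node 0: 11111
  node 1: 10100
  node 2: 10111
  node 3: 00111
  node 4: 11111
  node 5: 00010
  node 6: 00110
  node 7: 11111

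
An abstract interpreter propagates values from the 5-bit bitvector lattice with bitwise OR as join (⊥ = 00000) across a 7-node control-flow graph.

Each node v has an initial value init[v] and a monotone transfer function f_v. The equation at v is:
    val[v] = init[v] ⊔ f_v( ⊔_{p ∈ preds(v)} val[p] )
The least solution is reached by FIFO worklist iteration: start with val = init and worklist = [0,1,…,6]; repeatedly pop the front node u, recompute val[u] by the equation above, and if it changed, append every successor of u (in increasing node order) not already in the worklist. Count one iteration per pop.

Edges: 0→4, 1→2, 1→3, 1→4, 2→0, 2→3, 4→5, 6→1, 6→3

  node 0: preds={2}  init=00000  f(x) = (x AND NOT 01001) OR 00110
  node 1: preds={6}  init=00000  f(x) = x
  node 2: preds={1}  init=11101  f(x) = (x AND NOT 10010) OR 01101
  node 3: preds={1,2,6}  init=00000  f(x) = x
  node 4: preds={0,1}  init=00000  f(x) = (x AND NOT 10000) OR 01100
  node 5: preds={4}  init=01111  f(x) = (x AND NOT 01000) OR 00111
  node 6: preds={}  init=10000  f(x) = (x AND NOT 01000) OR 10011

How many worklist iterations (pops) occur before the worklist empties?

12

Worklist (12 pops):
  #1 pop 0: in=11101 → 10110 (was 00000); enqueue []
  #2 pop 1: in=10000 → 10000 (was 00000); enqueue []
  #3 pop 2: in=10000 → 11101 (no change)
  #4 pop 3: in=11101 → 11101 (was 00000); enqueue []
  #5 pop 4: in=10110 → 01110 (was 00000); enqueue []
  #6 pop 5: in=01110 → 01111 (no change)
  #7 pop 6: in=00000 → 10011 (was 10000); enqueue [1,3]
  #8 pop 1: in=10011 → 10011 (was 10000); enqueue [2,4]
  #9 pop 3: in=11111 → 11111 (was 11101); enqueue []
  #10 pop 2: in=10011 → 11101 (no change)
  #11 pop 4: in=10111 → 01111 (was 01110); enqueue [5]
  #12 pop 5: in=01111 → 01111 (no change)

Fixpoint:
  val[0] = 10110
  val[1] = 10011
  val[2] = 11101
  val[3] = 11111
  val[4] = 01111
  val[5] = 01111
  val[6] = 10011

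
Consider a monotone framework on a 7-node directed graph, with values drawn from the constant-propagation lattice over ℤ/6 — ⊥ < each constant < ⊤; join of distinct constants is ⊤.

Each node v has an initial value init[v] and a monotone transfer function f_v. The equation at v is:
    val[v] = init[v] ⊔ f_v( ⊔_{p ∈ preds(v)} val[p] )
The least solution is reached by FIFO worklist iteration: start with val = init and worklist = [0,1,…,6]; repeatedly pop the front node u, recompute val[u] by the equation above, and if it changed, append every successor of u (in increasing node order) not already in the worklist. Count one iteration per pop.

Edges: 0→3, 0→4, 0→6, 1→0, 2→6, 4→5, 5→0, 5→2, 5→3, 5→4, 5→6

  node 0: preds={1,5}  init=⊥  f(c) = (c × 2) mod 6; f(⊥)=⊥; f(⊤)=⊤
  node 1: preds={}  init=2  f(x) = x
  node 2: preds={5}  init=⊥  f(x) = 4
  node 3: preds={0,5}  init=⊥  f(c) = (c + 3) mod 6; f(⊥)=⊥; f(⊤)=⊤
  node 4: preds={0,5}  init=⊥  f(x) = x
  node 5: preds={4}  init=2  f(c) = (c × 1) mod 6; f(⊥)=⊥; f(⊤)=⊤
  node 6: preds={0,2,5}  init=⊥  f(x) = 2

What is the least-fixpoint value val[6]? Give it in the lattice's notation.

2

Worklist (12 pops):
  #1 pop 0: in=2 → 4 (was ⊥); enqueue []
  #2 pop 1: in=⊥ → 2 (no change)
  #3 pop 2: in=2 → 4 (was ⊥); enqueue []
  #4 pop 3: in=⊤ → ⊤ (was ⊥); enqueue []
  #5 pop 4: in=⊤ → ⊤ (was ⊥); enqueue []
  #6 pop 5: in=⊤ → ⊤ (was 2); enqueue [0,2,3,4]
  #7 pop 6: in=⊤ → 2 (was ⊥); enqueue []
  #8 pop 0: in=⊤ → ⊤ (was 4); enqueue [6]
  #9 pop 2: in=⊤ → 4 (no change)
  #10 pop 3: in=⊤ → ⊤ (no change)
  #11 pop 4: in=⊤ → ⊤ (no change)
  #12 pop 6: in=⊤ → 2 (no change)

Fixpoint:
  val[0] = ⊤
  val[1] = 2
  val[2] = 4
  val[3] = ⊤
  val[4] = ⊤
  val[5] = ⊤
  val[6] = 2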